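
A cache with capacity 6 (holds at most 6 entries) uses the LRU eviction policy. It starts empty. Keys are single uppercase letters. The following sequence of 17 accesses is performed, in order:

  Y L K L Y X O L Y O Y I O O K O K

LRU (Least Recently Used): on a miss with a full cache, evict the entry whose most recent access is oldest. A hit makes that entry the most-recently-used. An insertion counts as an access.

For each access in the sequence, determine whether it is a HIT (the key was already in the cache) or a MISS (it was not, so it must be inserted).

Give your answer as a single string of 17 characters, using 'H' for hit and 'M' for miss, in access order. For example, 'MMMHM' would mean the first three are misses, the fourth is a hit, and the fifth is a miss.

Answer: MMMHHMMHHHHMHHHHH

Derivation:
LRU simulation (capacity=6):
  1. access Y: MISS. Cache (LRU->MRU): [Y]
  2. access L: MISS. Cache (LRU->MRU): [Y L]
  3. access K: MISS. Cache (LRU->MRU): [Y L K]
  4. access L: HIT. Cache (LRU->MRU): [Y K L]
  5. access Y: HIT. Cache (LRU->MRU): [K L Y]
  6. access X: MISS. Cache (LRU->MRU): [K L Y X]
  7. access O: MISS. Cache (LRU->MRU): [K L Y X O]
  8. access L: HIT. Cache (LRU->MRU): [K Y X O L]
  9. access Y: HIT. Cache (LRU->MRU): [K X O L Y]
  10. access O: HIT. Cache (LRU->MRU): [K X L Y O]
  11. access Y: HIT. Cache (LRU->MRU): [K X L O Y]
  12. access I: MISS. Cache (LRU->MRU): [K X L O Y I]
  13. access O: HIT. Cache (LRU->MRU): [K X L Y I O]
  14. access O: HIT. Cache (LRU->MRU): [K X L Y I O]
  15. access K: HIT. Cache (LRU->MRU): [X L Y I O K]
  16. access O: HIT. Cache (LRU->MRU): [X L Y I K O]
  17. access K: HIT. Cache (LRU->MRU): [X L Y I O K]
Total: 11 hits, 6 misses, 0 evictions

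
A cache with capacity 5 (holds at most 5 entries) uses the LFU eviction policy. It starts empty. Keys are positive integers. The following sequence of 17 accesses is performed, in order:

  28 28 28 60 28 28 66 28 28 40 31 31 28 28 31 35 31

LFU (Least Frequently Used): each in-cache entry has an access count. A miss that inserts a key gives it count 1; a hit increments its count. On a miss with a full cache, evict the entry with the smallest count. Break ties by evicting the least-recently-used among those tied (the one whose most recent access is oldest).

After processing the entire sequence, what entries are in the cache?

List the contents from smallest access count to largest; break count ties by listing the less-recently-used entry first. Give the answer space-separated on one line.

LFU simulation (capacity=5):
  1. access 28: MISS. Cache: [28(c=1)]
  2. access 28: HIT, count now 2. Cache: [28(c=2)]
  3. access 28: HIT, count now 3. Cache: [28(c=3)]
  4. access 60: MISS. Cache: [60(c=1) 28(c=3)]
  5. access 28: HIT, count now 4. Cache: [60(c=1) 28(c=4)]
  6. access 28: HIT, count now 5. Cache: [60(c=1) 28(c=5)]
  7. access 66: MISS. Cache: [60(c=1) 66(c=1) 28(c=5)]
  8. access 28: HIT, count now 6. Cache: [60(c=1) 66(c=1) 28(c=6)]
  9. access 28: HIT, count now 7. Cache: [60(c=1) 66(c=1) 28(c=7)]
  10. access 40: MISS. Cache: [60(c=1) 66(c=1) 40(c=1) 28(c=7)]
  11. access 31: MISS. Cache: [60(c=1) 66(c=1) 40(c=1) 31(c=1) 28(c=7)]
  12. access 31: HIT, count now 2. Cache: [60(c=1) 66(c=1) 40(c=1) 31(c=2) 28(c=7)]
  13. access 28: HIT, count now 8. Cache: [60(c=1) 66(c=1) 40(c=1) 31(c=2) 28(c=8)]
  14. access 28: HIT, count now 9. Cache: [60(c=1) 66(c=1) 40(c=1) 31(c=2) 28(c=9)]
  15. access 31: HIT, count now 3. Cache: [60(c=1) 66(c=1) 40(c=1) 31(c=3) 28(c=9)]
  16. access 35: MISS, evict 60(c=1). Cache: [66(c=1) 40(c=1) 35(c=1) 31(c=3) 28(c=9)]
  17. access 31: HIT, count now 4. Cache: [66(c=1) 40(c=1) 35(c=1) 31(c=4) 28(c=9)]
Total: 11 hits, 6 misses, 1 evictions

Answer: 66 40 35 31 28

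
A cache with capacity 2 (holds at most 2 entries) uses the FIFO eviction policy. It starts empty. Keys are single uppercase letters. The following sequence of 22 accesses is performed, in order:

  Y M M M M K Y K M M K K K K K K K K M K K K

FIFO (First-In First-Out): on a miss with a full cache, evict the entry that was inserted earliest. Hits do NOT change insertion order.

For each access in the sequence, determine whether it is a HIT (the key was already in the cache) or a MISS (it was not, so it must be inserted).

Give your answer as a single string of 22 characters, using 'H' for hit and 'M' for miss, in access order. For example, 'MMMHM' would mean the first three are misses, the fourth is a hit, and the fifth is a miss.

Answer: MMHHHMMHMHMHHHHHHHHHHH

Derivation:
FIFO simulation (capacity=2):
  1. access Y: MISS. Cache (old->new): [Y]
  2. access M: MISS. Cache (old->new): [Y M]
  3. access M: HIT. Cache (old->new): [Y M]
  4. access M: HIT. Cache (old->new): [Y M]
  5. access M: HIT. Cache (old->new): [Y M]
  6. access K: MISS, evict Y. Cache (old->new): [M K]
  7. access Y: MISS, evict M. Cache (old->new): [K Y]
  8. access K: HIT. Cache (old->new): [K Y]
  9. access M: MISS, evict K. Cache (old->new): [Y M]
  10. access M: HIT. Cache (old->new): [Y M]
  11. access K: MISS, evict Y. Cache (old->new): [M K]
  12. access K: HIT. Cache (old->new): [M K]
  13. access K: HIT. Cache (old->new): [M K]
  14. access K: HIT. Cache (old->new): [M K]
  15. access K: HIT. Cache (old->new): [M K]
  16. access K: HIT. Cache (old->new): [M K]
  17. access K: HIT. Cache (old->new): [M K]
  18. access K: HIT. Cache (old->new): [M K]
  19. access M: HIT. Cache (old->new): [M K]
  20. access K: HIT. Cache (old->new): [M K]
  21. access K: HIT. Cache (old->new): [M K]
  22. access K: HIT. Cache (old->new): [M K]
Total: 16 hits, 6 misses, 4 evictions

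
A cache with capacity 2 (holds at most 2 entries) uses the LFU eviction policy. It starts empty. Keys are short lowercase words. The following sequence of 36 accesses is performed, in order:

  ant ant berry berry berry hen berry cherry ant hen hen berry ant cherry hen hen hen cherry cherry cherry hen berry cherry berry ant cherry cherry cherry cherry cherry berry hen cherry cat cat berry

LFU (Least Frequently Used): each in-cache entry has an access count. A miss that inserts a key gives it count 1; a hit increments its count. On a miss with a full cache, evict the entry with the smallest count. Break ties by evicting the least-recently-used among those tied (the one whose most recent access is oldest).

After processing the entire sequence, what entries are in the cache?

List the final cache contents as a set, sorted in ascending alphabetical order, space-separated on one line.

LFU simulation (capacity=2):
  1. access ant: MISS. Cache: [ant(c=1)]
  2. access ant: HIT, count now 2. Cache: [ant(c=2)]
  3. access berry: MISS. Cache: [berry(c=1) ant(c=2)]
  4. access berry: HIT, count now 2. Cache: [ant(c=2) berry(c=2)]
  5. access berry: HIT, count now 3. Cache: [ant(c=2) berry(c=3)]
  6. access hen: MISS, evict ant(c=2). Cache: [hen(c=1) berry(c=3)]
  7. access berry: HIT, count now 4. Cache: [hen(c=1) berry(c=4)]
  8. access cherry: MISS, evict hen(c=1). Cache: [cherry(c=1) berry(c=4)]
  9. access ant: MISS, evict cherry(c=1). Cache: [ant(c=1) berry(c=4)]
  10. access hen: MISS, evict ant(c=1). Cache: [hen(c=1) berry(c=4)]
  11. access hen: HIT, count now 2. Cache: [hen(c=2) berry(c=4)]
  12. access berry: HIT, count now 5. Cache: [hen(c=2) berry(c=5)]
  13. access ant: MISS, evict hen(c=2). Cache: [ant(c=1) berry(c=5)]
  14. access cherry: MISS, evict ant(c=1). Cache: [cherry(c=1) berry(c=5)]
  15. access hen: MISS, evict cherry(c=1). Cache: [hen(c=1) berry(c=5)]
  16. access hen: HIT, count now 2. Cache: [hen(c=2) berry(c=5)]
  17. access hen: HIT, count now 3. Cache: [hen(c=3) berry(c=5)]
  18. access cherry: MISS, evict hen(c=3). Cache: [cherry(c=1) berry(c=5)]
  19. access cherry: HIT, count now 2. Cache: [cherry(c=2) berry(c=5)]
  20. access cherry: HIT, count now 3. Cache: [cherry(c=3) berry(c=5)]
  21. access hen: MISS, evict cherry(c=3). Cache: [hen(c=1) berry(c=5)]
  22. access berry: HIT, count now 6. Cache: [hen(c=1) berry(c=6)]
  23. access cherry: MISS, evict hen(c=1). Cache: [cherry(c=1) berry(c=6)]
  24. access berry: HIT, count now 7. Cache: [cherry(c=1) berry(c=7)]
  25. access ant: MISS, evict cherry(c=1). Cache: [ant(c=1) berry(c=7)]
  26. access cherry: MISS, evict ant(c=1). Cache: [cherry(c=1) berry(c=7)]
  27. access cherry: HIT, count now 2. Cache: [cherry(c=2) berry(c=7)]
  28. access cherry: HIT, count now 3. Cache: [cherry(c=3) berry(c=7)]
  29. access cherry: HIT, count now 4. Cache: [cherry(c=4) berry(c=7)]
  30. access cherry: HIT, count now 5. Cache: [cherry(c=5) berry(c=7)]
  31. access berry: HIT, count now 8. Cache: [cherry(c=5) berry(c=8)]
  32. access hen: MISS, evict cherry(c=5). Cache: [hen(c=1) berry(c=8)]
  33. access cherry: MISS, evict hen(c=1). Cache: [cherry(c=1) berry(c=8)]
  34. access cat: MISS, evict cherry(c=1). Cache: [cat(c=1) berry(c=8)]
  35. access cat: HIT, count now 2. Cache: [cat(c=2) berry(c=8)]
  36. access berry: HIT, count now 9. Cache: [cat(c=2) berry(c=9)]
Total: 19 hits, 17 misses, 15 evictions

Answer: berry cat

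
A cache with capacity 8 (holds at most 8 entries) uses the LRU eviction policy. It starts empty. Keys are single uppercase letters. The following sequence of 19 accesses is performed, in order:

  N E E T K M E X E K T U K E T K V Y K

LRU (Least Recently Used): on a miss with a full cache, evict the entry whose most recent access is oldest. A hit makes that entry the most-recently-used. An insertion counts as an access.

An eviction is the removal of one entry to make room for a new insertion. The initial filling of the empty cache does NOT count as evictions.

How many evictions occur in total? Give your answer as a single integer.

LRU simulation (capacity=8):
  1. access N: MISS. Cache (LRU->MRU): [N]
  2. access E: MISS. Cache (LRU->MRU): [N E]
  3. access E: HIT. Cache (LRU->MRU): [N E]
  4. access T: MISS. Cache (LRU->MRU): [N E T]
  5. access K: MISS. Cache (LRU->MRU): [N E T K]
  6. access M: MISS. Cache (LRU->MRU): [N E T K M]
  7. access E: HIT. Cache (LRU->MRU): [N T K M E]
  8. access X: MISS. Cache (LRU->MRU): [N T K M E X]
  9. access E: HIT. Cache (LRU->MRU): [N T K M X E]
  10. access K: HIT. Cache (LRU->MRU): [N T M X E K]
  11. access T: HIT. Cache (LRU->MRU): [N M X E K T]
  12. access U: MISS. Cache (LRU->MRU): [N M X E K T U]
  13. access K: HIT. Cache (LRU->MRU): [N M X E T U K]
  14. access E: HIT. Cache (LRU->MRU): [N M X T U K E]
  15. access T: HIT. Cache (LRU->MRU): [N M X U K E T]
  16. access K: HIT. Cache (LRU->MRU): [N M X U E T K]
  17. access V: MISS. Cache (LRU->MRU): [N M X U E T K V]
  18. access Y: MISS, evict N. Cache (LRU->MRU): [M X U E T K V Y]
  19. access K: HIT. Cache (LRU->MRU): [M X U E T V Y K]
Total: 10 hits, 9 misses, 1 evictions

Answer: 1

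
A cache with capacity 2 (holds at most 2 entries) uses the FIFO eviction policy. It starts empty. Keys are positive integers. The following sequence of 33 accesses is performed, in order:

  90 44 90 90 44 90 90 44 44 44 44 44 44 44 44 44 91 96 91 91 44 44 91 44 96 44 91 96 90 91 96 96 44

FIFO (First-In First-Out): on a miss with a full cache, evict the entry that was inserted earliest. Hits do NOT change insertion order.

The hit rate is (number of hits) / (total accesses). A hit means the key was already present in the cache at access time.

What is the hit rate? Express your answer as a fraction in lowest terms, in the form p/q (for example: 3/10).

Answer: 19/33

Derivation:
FIFO simulation (capacity=2):
  1. access 90: MISS. Cache (old->new): [90]
  2. access 44: MISS. Cache (old->new): [90 44]
  3. access 90: HIT. Cache (old->new): [90 44]
  4. access 90: HIT. Cache (old->new): [90 44]
  5. access 44: HIT. Cache (old->new): [90 44]
  6. access 90: HIT. Cache (old->new): [90 44]
  7. access 90: HIT. Cache (old->new): [90 44]
  8. access 44: HIT. Cache (old->new): [90 44]
  9. access 44: HIT. Cache (old->new): [90 44]
  10. access 44: HIT. Cache (old->new): [90 44]
  11. access 44: HIT. Cache (old->new): [90 44]
  12. access 44: HIT. Cache (old->new): [90 44]
  13. access 44: HIT. Cache (old->new): [90 44]
  14. access 44: HIT. Cache (old->new): [90 44]
  15. access 44: HIT. Cache (old->new): [90 44]
  16. access 44: HIT. Cache (old->new): [90 44]
  17. access 91: MISS, evict 90. Cache (old->new): [44 91]
  18. access 96: MISS, evict 44. Cache (old->new): [91 96]
  19. access 91: HIT. Cache (old->new): [91 96]
  20. access 91: HIT. Cache (old->new): [91 96]
  21. access 44: MISS, evict 91. Cache (old->new): [96 44]
  22. access 44: HIT. Cache (old->new): [96 44]
  23. access 91: MISS, evict 96. Cache (old->new): [44 91]
  24. access 44: HIT. Cache (old->new): [44 91]
  25. access 96: MISS, evict 44. Cache (old->new): [91 96]
  26. access 44: MISS, evict 91. Cache (old->new): [96 44]
  27. access 91: MISS, evict 96. Cache (old->new): [44 91]
  28. access 96: MISS, evict 44. Cache (old->new): [91 96]
  29. access 90: MISS, evict 91. Cache (old->new): [96 90]
  30. access 91: MISS, evict 96. Cache (old->new): [90 91]
  31. access 96: MISS, evict 90. Cache (old->new): [91 96]
  32. access 96: HIT. Cache (old->new): [91 96]
  33. access 44: MISS, evict 91. Cache (old->new): [96 44]
Total: 19 hits, 14 misses, 12 evictions

Hit rate = 19/33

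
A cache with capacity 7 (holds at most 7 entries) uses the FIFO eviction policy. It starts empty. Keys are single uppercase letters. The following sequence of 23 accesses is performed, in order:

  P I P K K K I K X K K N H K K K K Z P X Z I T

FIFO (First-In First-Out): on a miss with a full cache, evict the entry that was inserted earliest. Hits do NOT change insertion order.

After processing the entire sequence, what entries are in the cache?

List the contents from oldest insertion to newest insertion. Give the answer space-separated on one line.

FIFO simulation (capacity=7):
  1. access P: MISS. Cache (old->new): [P]
  2. access I: MISS. Cache (old->new): [P I]
  3. access P: HIT. Cache (old->new): [P I]
  4. access K: MISS. Cache (old->new): [P I K]
  5. access K: HIT. Cache (old->new): [P I K]
  6. access K: HIT. Cache (old->new): [P I K]
  7. access I: HIT. Cache (old->new): [P I K]
  8. access K: HIT. Cache (old->new): [P I K]
  9. access X: MISS. Cache (old->new): [P I K X]
  10. access K: HIT. Cache (old->new): [P I K X]
  11. access K: HIT. Cache (old->new): [P I K X]
  12. access N: MISS. Cache (old->new): [P I K X N]
  13. access H: MISS. Cache (old->new): [P I K X N H]
  14. access K: HIT. Cache (old->new): [P I K X N H]
  15. access K: HIT. Cache (old->new): [P I K X N H]
  16. access K: HIT. Cache (old->new): [P I K X N H]
  17. access K: HIT. Cache (old->new): [P I K X N H]
  18. access Z: MISS. Cache (old->new): [P I K X N H Z]
  19. access P: HIT. Cache (old->new): [P I K X N H Z]
  20. access X: HIT. Cache (old->new): [P I K X N H Z]
  21. access Z: HIT. Cache (old->new): [P I K X N H Z]
  22. access I: HIT. Cache (old->new): [P I K X N H Z]
  23. access T: MISS, evict P. Cache (old->new): [I K X N H Z T]
Total: 15 hits, 8 misses, 1 evictions

Answer: I K X N H Z T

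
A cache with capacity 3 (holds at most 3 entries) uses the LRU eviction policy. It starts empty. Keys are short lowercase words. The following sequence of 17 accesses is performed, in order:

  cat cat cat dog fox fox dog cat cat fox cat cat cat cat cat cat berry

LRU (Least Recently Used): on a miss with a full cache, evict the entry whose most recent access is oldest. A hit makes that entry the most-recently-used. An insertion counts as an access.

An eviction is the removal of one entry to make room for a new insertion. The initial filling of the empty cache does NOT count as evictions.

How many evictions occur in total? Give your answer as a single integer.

LRU simulation (capacity=3):
  1. access cat: MISS. Cache (LRU->MRU): [cat]
  2. access cat: HIT. Cache (LRU->MRU): [cat]
  3. access cat: HIT. Cache (LRU->MRU): [cat]
  4. access dog: MISS. Cache (LRU->MRU): [cat dog]
  5. access fox: MISS. Cache (LRU->MRU): [cat dog fox]
  6. access fox: HIT. Cache (LRU->MRU): [cat dog fox]
  7. access dog: HIT. Cache (LRU->MRU): [cat fox dog]
  8. access cat: HIT. Cache (LRU->MRU): [fox dog cat]
  9. access cat: HIT. Cache (LRU->MRU): [fox dog cat]
  10. access fox: HIT. Cache (LRU->MRU): [dog cat fox]
  11. access cat: HIT. Cache (LRU->MRU): [dog fox cat]
  12. access cat: HIT. Cache (LRU->MRU): [dog fox cat]
  13. access cat: HIT. Cache (LRU->MRU): [dog fox cat]
  14. access cat: HIT. Cache (LRU->MRU): [dog fox cat]
  15. access cat: HIT. Cache (LRU->MRU): [dog fox cat]
  16. access cat: HIT. Cache (LRU->MRU): [dog fox cat]
  17. access berry: MISS, evict dog. Cache (LRU->MRU): [fox cat berry]
Total: 13 hits, 4 misses, 1 evictions

Answer: 1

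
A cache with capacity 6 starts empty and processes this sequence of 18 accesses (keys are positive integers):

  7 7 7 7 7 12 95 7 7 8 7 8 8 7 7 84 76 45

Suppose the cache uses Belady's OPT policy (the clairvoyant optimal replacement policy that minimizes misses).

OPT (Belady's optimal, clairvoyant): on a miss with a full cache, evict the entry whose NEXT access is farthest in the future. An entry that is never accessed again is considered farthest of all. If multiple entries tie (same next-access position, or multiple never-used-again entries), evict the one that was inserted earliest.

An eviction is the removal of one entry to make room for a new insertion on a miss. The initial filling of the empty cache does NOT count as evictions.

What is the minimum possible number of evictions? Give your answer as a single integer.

OPT (Belady) simulation (capacity=6):
  1. access 7: MISS. Cache: [7]
  2. access 7: HIT. Next use of 7: step 3. Cache: [7]
  3. access 7: HIT. Next use of 7: step 4. Cache: [7]
  4. access 7: HIT. Next use of 7: step 5. Cache: [7]
  5. access 7: HIT. Next use of 7: step 8. Cache: [7]
  6. access 12: MISS. Cache: [7 12]
  7. access 95: MISS. Cache: [7 12 95]
  8. access 7: HIT. Next use of 7: step 9. Cache: [7 12 95]
  9. access 7: HIT. Next use of 7: step 11. Cache: [7 12 95]
  10. access 8: MISS. Cache: [7 12 95 8]
  11. access 7: HIT. Next use of 7: step 14. Cache: [7 12 95 8]
  12. access 8: HIT. Next use of 8: step 13. Cache: [7 12 95 8]
  13. access 8: HIT. Next use of 8: never. Cache: [7 12 95 8]
  14. access 7: HIT. Next use of 7: step 15. Cache: [7 12 95 8]
  15. access 7: HIT. Next use of 7: never. Cache: [7 12 95 8]
  16. access 84: MISS. Cache: [7 12 95 8 84]
  17. access 76: MISS. Cache: [7 12 95 8 84 76]
  18. access 45: MISS, evict 7 (next use: never). Cache: [12 95 8 84 76 45]
Total: 11 hits, 7 misses, 1 evictions

Answer: 1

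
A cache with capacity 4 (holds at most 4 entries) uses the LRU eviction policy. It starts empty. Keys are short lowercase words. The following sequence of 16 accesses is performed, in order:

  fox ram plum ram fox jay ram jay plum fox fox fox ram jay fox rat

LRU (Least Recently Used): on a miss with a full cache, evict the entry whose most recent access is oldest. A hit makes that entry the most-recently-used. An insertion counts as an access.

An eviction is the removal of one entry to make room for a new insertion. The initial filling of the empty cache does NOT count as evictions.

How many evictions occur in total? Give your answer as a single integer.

Answer: 1

Derivation:
LRU simulation (capacity=4):
  1. access fox: MISS. Cache (LRU->MRU): [fox]
  2. access ram: MISS. Cache (LRU->MRU): [fox ram]
  3. access plum: MISS. Cache (LRU->MRU): [fox ram plum]
  4. access ram: HIT. Cache (LRU->MRU): [fox plum ram]
  5. access fox: HIT. Cache (LRU->MRU): [plum ram fox]
  6. access jay: MISS. Cache (LRU->MRU): [plum ram fox jay]
  7. access ram: HIT. Cache (LRU->MRU): [plum fox jay ram]
  8. access jay: HIT. Cache (LRU->MRU): [plum fox ram jay]
  9. access plum: HIT. Cache (LRU->MRU): [fox ram jay plum]
  10. access fox: HIT. Cache (LRU->MRU): [ram jay plum fox]
  11. access fox: HIT. Cache (LRU->MRU): [ram jay plum fox]
  12. access fox: HIT. Cache (LRU->MRU): [ram jay plum fox]
  13. access ram: HIT. Cache (LRU->MRU): [jay plum fox ram]
  14. access jay: HIT. Cache (LRU->MRU): [plum fox ram jay]
  15. access fox: HIT. Cache (LRU->MRU): [plum ram jay fox]
  16. access rat: MISS, evict plum. Cache (LRU->MRU): [ram jay fox rat]
Total: 11 hits, 5 misses, 1 evictions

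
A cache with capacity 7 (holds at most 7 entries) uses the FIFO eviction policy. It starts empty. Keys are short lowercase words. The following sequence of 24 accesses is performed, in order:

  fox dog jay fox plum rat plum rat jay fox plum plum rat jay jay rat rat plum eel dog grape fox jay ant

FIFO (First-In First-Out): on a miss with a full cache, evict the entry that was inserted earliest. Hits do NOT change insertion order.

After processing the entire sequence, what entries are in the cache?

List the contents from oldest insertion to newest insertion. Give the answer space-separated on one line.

FIFO simulation (capacity=7):
  1. access fox: MISS. Cache (old->new): [fox]
  2. access dog: MISS. Cache (old->new): [fox dog]
  3. access jay: MISS. Cache (old->new): [fox dog jay]
  4. access fox: HIT. Cache (old->new): [fox dog jay]
  5. access plum: MISS. Cache (old->new): [fox dog jay plum]
  6. access rat: MISS. Cache (old->new): [fox dog jay plum rat]
  7. access plum: HIT. Cache (old->new): [fox dog jay plum rat]
  8. access rat: HIT. Cache (old->new): [fox dog jay plum rat]
  9. access jay: HIT. Cache (old->new): [fox dog jay plum rat]
  10. access fox: HIT. Cache (old->new): [fox dog jay plum rat]
  11. access plum: HIT. Cache (old->new): [fox dog jay plum rat]
  12. access plum: HIT. Cache (old->new): [fox dog jay plum rat]
  13. access rat: HIT. Cache (old->new): [fox dog jay plum rat]
  14. access jay: HIT. Cache (old->new): [fox dog jay plum rat]
  15. access jay: HIT. Cache (old->new): [fox dog jay plum rat]
  16. access rat: HIT. Cache (old->new): [fox dog jay plum rat]
  17. access rat: HIT. Cache (old->new): [fox dog jay plum rat]
  18. access plum: HIT. Cache (old->new): [fox dog jay plum rat]
  19. access eel: MISS. Cache (old->new): [fox dog jay plum rat eel]
  20. access dog: HIT. Cache (old->new): [fox dog jay plum rat eel]
  21. access grape: MISS. Cache (old->new): [fox dog jay plum rat eel grape]
  22. access fox: HIT. Cache (old->new): [fox dog jay plum rat eel grape]
  23. access jay: HIT. Cache (old->new): [fox dog jay plum rat eel grape]
  24. access ant: MISS, evict fox. Cache (old->new): [dog jay plum rat eel grape ant]
Total: 16 hits, 8 misses, 1 evictions

Answer: dog jay plum rat eel grape ant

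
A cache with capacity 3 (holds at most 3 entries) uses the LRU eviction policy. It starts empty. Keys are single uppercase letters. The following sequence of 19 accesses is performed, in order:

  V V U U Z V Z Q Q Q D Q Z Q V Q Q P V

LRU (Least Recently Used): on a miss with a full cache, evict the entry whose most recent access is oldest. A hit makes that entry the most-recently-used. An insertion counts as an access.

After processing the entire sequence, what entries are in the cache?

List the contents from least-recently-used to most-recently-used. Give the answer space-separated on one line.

LRU simulation (capacity=3):
  1. access V: MISS. Cache (LRU->MRU): [V]
  2. access V: HIT. Cache (LRU->MRU): [V]
  3. access U: MISS. Cache (LRU->MRU): [V U]
  4. access U: HIT. Cache (LRU->MRU): [V U]
  5. access Z: MISS. Cache (LRU->MRU): [V U Z]
  6. access V: HIT. Cache (LRU->MRU): [U Z V]
  7. access Z: HIT. Cache (LRU->MRU): [U V Z]
  8. access Q: MISS, evict U. Cache (LRU->MRU): [V Z Q]
  9. access Q: HIT. Cache (LRU->MRU): [V Z Q]
  10. access Q: HIT. Cache (LRU->MRU): [V Z Q]
  11. access D: MISS, evict V. Cache (LRU->MRU): [Z Q D]
  12. access Q: HIT. Cache (LRU->MRU): [Z D Q]
  13. access Z: HIT. Cache (LRU->MRU): [D Q Z]
  14. access Q: HIT. Cache (LRU->MRU): [D Z Q]
  15. access V: MISS, evict D. Cache (LRU->MRU): [Z Q V]
  16. access Q: HIT. Cache (LRU->MRU): [Z V Q]
  17. access Q: HIT. Cache (LRU->MRU): [Z V Q]
  18. access P: MISS, evict Z. Cache (LRU->MRU): [V Q P]
  19. access V: HIT. Cache (LRU->MRU): [Q P V]
Total: 12 hits, 7 misses, 4 evictions

Answer: Q P V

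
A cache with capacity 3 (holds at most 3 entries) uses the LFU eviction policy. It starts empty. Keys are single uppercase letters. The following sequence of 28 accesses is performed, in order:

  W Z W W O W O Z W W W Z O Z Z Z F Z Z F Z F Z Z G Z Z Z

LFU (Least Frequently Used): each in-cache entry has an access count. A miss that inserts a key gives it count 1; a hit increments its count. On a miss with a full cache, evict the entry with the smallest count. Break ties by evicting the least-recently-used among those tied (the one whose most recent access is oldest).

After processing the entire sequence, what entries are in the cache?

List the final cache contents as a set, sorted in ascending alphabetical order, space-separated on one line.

Answer: G W Z

Derivation:
LFU simulation (capacity=3):
  1. access W: MISS. Cache: [W(c=1)]
  2. access Z: MISS. Cache: [W(c=1) Z(c=1)]
  3. access W: HIT, count now 2. Cache: [Z(c=1) W(c=2)]
  4. access W: HIT, count now 3. Cache: [Z(c=1) W(c=3)]
  5. access O: MISS. Cache: [Z(c=1) O(c=1) W(c=3)]
  6. access W: HIT, count now 4. Cache: [Z(c=1) O(c=1) W(c=4)]
  7. access O: HIT, count now 2. Cache: [Z(c=1) O(c=2) W(c=4)]
  8. access Z: HIT, count now 2. Cache: [O(c=2) Z(c=2) W(c=4)]
  9. access W: HIT, count now 5. Cache: [O(c=2) Z(c=2) W(c=5)]
  10. access W: HIT, count now 6. Cache: [O(c=2) Z(c=2) W(c=6)]
  11. access W: HIT, count now 7. Cache: [O(c=2) Z(c=2) W(c=7)]
  12. access Z: HIT, count now 3. Cache: [O(c=2) Z(c=3) W(c=7)]
  13. access O: HIT, count now 3. Cache: [Z(c=3) O(c=3) W(c=7)]
  14. access Z: HIT, count now 4. Cache: [O(c=3) Z(c=4) W(c=7)]
  15. access Z: HIT, count now 5. Cache: [O(c=3) Z(c=5) W(c=7)]
  16. access Z: HIT, count now 6. Cache: [O(c=3) Z(c=6) W(c=7)]
  17. access F: MISS, evict O(c=3). Cache: [F(c=1) Z(c=6) W(c=7)]
  18. access Z: HIT, count now 7. Cache: [F(c=1) W(c=7) Z(c=7)]
  19. access Z: HIT, count now 8. Cache: [F(c=1) W(c=7) Z(c=8)]
  20. access F: HIT, count now 2. Cache: [F(c=2) W(c=7) Z(c=8)]
  21. access Z: HIT, count now 9. Cache: [F(c=2) W(c=7) Z(c=9)]
  22. access F: HIT, count now 3. Cache: [F(c=3) W(c=7) Z(c=9)]
  23. access Z: HIT, count now 10. Cache: [F(c=3) W(c=7) Z(c=10)]
  24. access Z: HIT, count now 11. Cache: [F(c=3) W(c=7) Z(c=11)]
  25. access G: MISS, evict F(c=3). Cache: [G(c=1) W(c=7) Z(c=11)]
  26. access Z: HIT, count now 12. Cache: [G(c=1) W(c=7) Z(c=12)]
  27. access Z: HIT, count now 13. Cache: [G(c=1) W(c=7) Z(c=13)]
  28. access Z: HIT, count now 14. Cache: [G(c=1) W(c=7) Z(c=14)]
Total: 23 hits, 5 misses, 2 evictions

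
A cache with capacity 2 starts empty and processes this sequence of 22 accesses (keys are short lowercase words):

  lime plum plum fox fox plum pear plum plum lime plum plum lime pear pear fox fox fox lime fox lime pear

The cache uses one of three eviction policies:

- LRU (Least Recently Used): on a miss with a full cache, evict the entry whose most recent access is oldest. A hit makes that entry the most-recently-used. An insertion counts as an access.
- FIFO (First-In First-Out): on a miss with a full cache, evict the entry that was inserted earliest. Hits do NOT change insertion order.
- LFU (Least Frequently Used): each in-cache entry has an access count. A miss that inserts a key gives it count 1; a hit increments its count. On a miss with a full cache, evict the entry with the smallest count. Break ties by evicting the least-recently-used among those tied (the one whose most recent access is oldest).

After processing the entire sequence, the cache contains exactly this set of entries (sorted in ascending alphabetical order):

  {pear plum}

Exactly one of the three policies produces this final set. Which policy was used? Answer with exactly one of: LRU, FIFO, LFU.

Simulating under each policy and comparing final sets:
  LRU: final set = {lime pear} -> differs
  FIFO: final set = {lime pear} -> differs
  LFU: final set = {pear plum} -> MATCHES target
Only LFU produces the target set.

Answer: LFU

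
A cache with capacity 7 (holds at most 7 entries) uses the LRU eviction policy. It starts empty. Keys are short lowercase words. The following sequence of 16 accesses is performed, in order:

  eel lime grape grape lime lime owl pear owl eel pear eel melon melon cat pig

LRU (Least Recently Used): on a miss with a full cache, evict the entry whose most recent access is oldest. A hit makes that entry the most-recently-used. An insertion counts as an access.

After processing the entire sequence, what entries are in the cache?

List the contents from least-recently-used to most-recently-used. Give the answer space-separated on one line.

Answer: lime owl pear eel melon cat pig

Derivation:
LRU simulation (capacity=7):
  1. access eel: MISS. Cache (LRU->MRU): [eel]
  2. access lime: MISS. Cache (LRU->MRU): [eel lime]
  3. access grape: MISS. Cache (LRU->MRU): [eel lime grape]
  4. access grape: HIT. Cache (LRU->MRU): [eel lime grape]
  5. access lime: HIT. Cache (LRU->MRU): [eel grape lime]
  6. access lime: HIT. Cache (LRU->MRU): [eel grape lime]
  7. access owl: MISS. Cache (LRU->MRU): [eel grape lime owl]
  8. access pear: MISS. Cache (LRU->MRU): [eel grape lime owl pear]
  9. access owl: HIT. Cache (LRU->MRU): [eel grape lime pear owl]
  10. access eel: HIT. Cache (LRU->MRU): [grape lime pear owl eel]
  11. access pear: HIT. Cache (LRU->MRU): [grape lime owl eel pear]
  12. access eel: HIT. Cache (LRU->MRU): [grape lime owl pear eel]
  13. access melon: MISS. Cache (LRU->MRU): [grape lime owl pear eel melon]
  14. access melon: HIT. Cache (LRU->MRU): [grape lime owl pear eel melon]
  15. access cat: MISS. Cache (LRU->MRU): [grape lime owl pear eel melon cat]
  16. access pig: MISS, evict grape. Cache (LRU->MRU): [lime owl pear eel melon cat pig]
Total: 8 hits, 8 misses, 1 evictions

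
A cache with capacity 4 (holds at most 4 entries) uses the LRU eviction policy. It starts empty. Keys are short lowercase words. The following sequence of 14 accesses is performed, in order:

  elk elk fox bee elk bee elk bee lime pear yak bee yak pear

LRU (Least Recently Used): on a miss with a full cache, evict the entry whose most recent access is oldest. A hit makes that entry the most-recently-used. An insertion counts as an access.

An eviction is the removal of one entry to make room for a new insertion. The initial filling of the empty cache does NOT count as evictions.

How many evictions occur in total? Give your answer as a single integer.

Answer: 2

Derivation:
LRU simulation (capacity=4):
  1. access elk: MISS. Cache (LRU->MRU): [elk]
  2. access elk: HIT. Cache (LRU->MRU): [elk]
  3. access fox: MISS. Cache (LRU->MRU): [elk fox]
  4. access bee: MISS. Cache (LRU->MRU): [elk fox bee]
  5. access elk: HIT. Cache (LRU->MRU): [fox bee elk]
  6. access bee: HIT. Cache (LRU->MRU): [fox elk bee]
  7. access elk: HIT. Cache (LRU->MRU): [fox bee elk]
  8. access bee: HIT. Cache (LRU->MRU): [fox elk bee]
  9. access lime: MISS. Cache (LRU->MRU): [fox elk bee lime]
  10. access pear: MISS, evict fox. Cache (LRU->MRU): [elk bee lime pear]
  11. access yak: MISS, evict elk. Cache (LRU->MRU): [bee lime pear yak]
  12. access bee: HIT. Cache (LRU->MRU): [lime pear yak bee]
  13. access yak: HIT. Cache (LRU->MRU): [lime pear bee yak]
  14. access pear: HIT. Cache (LRU->MRU): [lime bee yak pear]
Total: 8 hits, 6 misses, 2 evictions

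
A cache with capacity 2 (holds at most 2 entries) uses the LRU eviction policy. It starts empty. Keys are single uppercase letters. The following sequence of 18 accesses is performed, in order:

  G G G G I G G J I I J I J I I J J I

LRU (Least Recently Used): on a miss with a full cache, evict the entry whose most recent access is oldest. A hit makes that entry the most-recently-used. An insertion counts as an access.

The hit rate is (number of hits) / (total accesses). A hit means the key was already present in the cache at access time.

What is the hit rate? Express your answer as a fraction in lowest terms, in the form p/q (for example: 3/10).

Answer: 7/9

Derivation:
LRU simulation (capacity=2):
  1. access G: MISS. Cache (LRU->MRU): [G]
  2. access G: HIT. Cache (LRU->MRU): [G]
  3. access G: HIT. Cache (LRU->MRU): [G]
  4. access G: HIT. Cache (LRU->MRU): [G]
  5. access I: MISS. Cache (LRU->MRU): [G I]
  6. access G: HIT. Cache (LRU->MRU): [I G]
  7. access G: HIT. Cache (LRU->MRU): [I G]
  8. access J: MISS, evict I. Cache (LRU->MRU): [G J]
  9. access I: MISS, evict G. Cache (LRU->MRU): [J I]
  10. access I: HIT. Cache (LRU->MRU): [J I]
  11. access J: HIT. Cache (LRU->MRU): [I J]
  12. access I: HIT. Cache (LRU->MRU): [J I]
  13. access J: HIT. Cache (LRU->MRU): [I J]
  14. access I: HIT. Cache (LRU->MRU): [J I]
  15. access I: HIT. Cache (LRU->MRU): [J I]
  16. access J: HIT. Cache (LRU->MRU): [I J]
  17. access J: HIT. Cache (LRU->MRU): [I J]
  18. access I: HIT. Cache (LRU->MRU): [J I]
Total: 14 hits, 4 misses, 2 evictions

Hit rate = 14/18 = 7/9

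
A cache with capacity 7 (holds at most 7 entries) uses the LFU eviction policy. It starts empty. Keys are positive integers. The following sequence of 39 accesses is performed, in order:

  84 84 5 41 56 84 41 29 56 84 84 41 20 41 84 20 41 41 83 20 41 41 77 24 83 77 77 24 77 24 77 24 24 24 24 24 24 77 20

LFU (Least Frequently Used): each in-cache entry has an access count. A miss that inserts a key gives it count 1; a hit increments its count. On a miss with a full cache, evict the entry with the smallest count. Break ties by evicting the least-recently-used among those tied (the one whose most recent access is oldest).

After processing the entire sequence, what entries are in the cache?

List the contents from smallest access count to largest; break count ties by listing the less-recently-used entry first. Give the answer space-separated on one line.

Answer: 56 83 20 84 77 41 24

Derivation:
LFU simulation (capacity=7):
  1. access 84: MISS. Cache: [84(c=1)]
  2. access 84: HIT, count now 2. Cache: [84(c=2)]
  3. access 5: MISS. Cache: [5(c=1) 84(c=2)]
  4. access 41: MISS. Cache: [5(c=1) 41(c=1) 84(c=2)]
  5. access 56: MISS. Cache: [5(c=1) 41(c=1) 56(c=1) 84(c=2)]
  6. access 84: HIT, count now 3. Cache: [5(c=1) 41(c=1) 56(c=1) 84(c=3)]
  7. access 41: HIT, count now 2. Cache: [5(c=1) 56(c=1) 41(c=2) 84(c=3)]
  8. access 29: MISS. Cache: [5(c=1) 56(c=1) 29(c=1) 41(c=2) 84(c=3)]
  9. access 56: HIT, count now 2. Cache: [5(c=1) 29(c=1) 41(c=2) 56(c=2) 84(c=3)]
  10. access 84: HIT, count now 4. Cache: [5(c=1) 29(c=1) 41(c=2) 56(c=2) 84(c=4)]
  11. access 84: HIT, count now 5. Cache: [5(c=1) 29(c=1) 41(c=2) 56(c=2) 84(c=5)]
  12. access 41: HIT, count now 3. Cache: [5(c=1) 29(c=1) 56(c=2) 41(c=3) 84(c=5)]
  13. access 20: MISS. Cache: [5(c=1) 29(c=1) 20(c=1) 56(c=2) 41(c=3) 84(c=5)]
  14. access 41: HIT, count now 4. Cache: [5(c=1) 29(c=1) 20(c=1) 56(c=2) 41(c=4) 84(c=5)]
  15. access 84: HIT, count now 6. Cache: [5(c=1) 29(c=1) 20(c=1) 56(c=2) 41(c=4) 84(c=6)]
  16. access 20: HIT, count now 2. Cache: [5(c=1) 29(c=1) 56(c=2) 20(c=2) 41(c=4) 84(c=6)]
  17. access 41: HIT, count now 5. Cache: [5(c=1) 29(c=1) 56(c=2) 20(c=2) 41(c=5) 84(c=6)]
  18. access 41: HIT, count now 6. Cache: [5(c=1) 29(c=1) 56(c=2) 20(c=2) 84(c=6) 41(c=6)]
  19. access 83: MISS. Cache: [5(c=1) 29(c=1) 83(c=1) 56(c=2) 20(c=2) 84(c=6) 41(c=6)]
  20. access 20: HIT, count now 3. Cache: [5(c=1) 29(c=1) 83(c=1) 56(c=2) 20(c=3) 84(c=6) 41(c=6)]
  21. access 41: HIT, count now 7. Cache: [5(c=1) 29(c=1) 83(c=1) 56(c=2) 20(c=3) 84(c=6) 41(c=7)]
  22. access 41: HIT, count now 8. Cache: [5(c=1) 29(c=1) 83(c=1) 56(c=2) 20(c=3) 84(c=6) 41(c=8)]
  23. access 77: MISS, evict 5(c=1). Cache: [29(c=1) 83(c=1) 77(c=1) 56(c=2) 20(c=3) 84(c=6) 41(c=8)]
  24. access 24: MISS, evict 29(c=1). Cache: [83(c=1) 77(c=1) 24(c=1) 56(c=2) 20(c=3) 84(c=6) 41(c=8)]
  25. access 83: HIT, count now 2. Cache: [77(c=1) 24(c=1) 56(c=2) 83(c=2) 20(c=3) 84(c=6) 41(c=8)]
  26. access 77: HIT, count now 2. Cache: [24(c=1) 56(c=2) 83(c=2) 77(c=2) 20(c=3) 84(c=6) 41(c=8)]
  27. access 77: HIT, count now 3. Cache: [24(c=1) 56(c=2) 83(c=2) 20(c=3) 77(c=3) 84(c=6) 41(c=8)]
  28. access 24: HIT, count now 2. Cache: [56(c=2) 83(c=2) 24(c=2) 20(c=3) 77(c=3) 84(c=6) 41(c=8)]
  29. access 77: HIT, count now 4. Cache: [56(c=2) 83(c=2) 24(c=2) 20(c=3) 77(c=4) 84(c=6) 41(c=8)]
  30. access 24: HIT, count now 3. Cache: [56(c=2) 83(c=2) 20(c=3) 24(c=3) 77(c=4) 84(c=6) 41(c=8)]
  31. access 77: HIT, count now 5. Cache: [56(c=2) 83(c=2) 20(c=3) 24(c=3) 77(c=5) 84(c=6) 41(c=8)]
  32. access 24: HIT, count now 4. Cache: [56(c=2) 83(c=2) 20(c=3) 24(c=4) 77(c=5) 84(c=6) 41(c=8)]
  33. access 24: HIT, count now 5. Cache: [56(c=2) 83(c=2) 20(c=3) 77(c=5) 24(c=5) 84(c=6) 41(c=8)]
  34. access 24: HIT, count now 6. Cache: [56(c=2) 83(c=2) 20(c=3) 77(c=5) 84(c=6) 24(c=6) 41(c=8)]
  35. access 24: HIT, count now 7. Cache: [56(c=2) 83(c=2) 20(c=3) 77(c=5) 84(c=6) 24(c=7) 41(c=8)]
  36. access 24: HIT, count now 8. Cache: [56(c=2) 83(c=2) 20(c=3) 77(c=5) 84(c=6) 41(c=8) 24(c=8)]
  37. access 24: HIT, count now 9. Cache: [56(c=2) 83(c=2) 20(c=3) 77(c=5) 84(c=6) 41(c=8) 24(c=9)]
  38. access 77: HIT, count now 6. Cache: [56(c=2) 83(c=2) 20(c=3) 84(c=6) 77(c=6) 41(c=8) 24(c=9)]
  39. access 20: HIT, count now 4. Cache: [56(c=2) 83(c=2) 20(c=4) 84(c=6) 77(c=6) 41(c=8) 24(c=9)]
Total: 30 hits, 9 misses, 2 evictions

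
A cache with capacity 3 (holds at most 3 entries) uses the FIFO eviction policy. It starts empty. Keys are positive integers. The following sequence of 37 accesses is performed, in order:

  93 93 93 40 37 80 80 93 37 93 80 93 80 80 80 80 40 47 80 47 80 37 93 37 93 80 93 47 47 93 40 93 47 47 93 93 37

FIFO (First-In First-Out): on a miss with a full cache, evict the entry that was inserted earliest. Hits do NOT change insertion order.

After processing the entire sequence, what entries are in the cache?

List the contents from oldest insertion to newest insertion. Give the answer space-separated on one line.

Answer: 47 40 37

Derivation:
FIFO simulation (capacity=3):
  1. access 93: MISS. Cache (old->new): [93]
  2. access 93: HIT. Cache (old->new): [93]
  3. access 93: HIT. Cache (old->new): [93]
  4. access 40: MISS. Cache (old->new): [93 40]
  5. access 37: MISS. Cache (old->new): [93 40 37]
  6. access 80: MISS, evict 93. Cache (old->new): [40 37 80]
  7. access 80: HIT. Cache (old->new): [40 37 80]
  8. access 93: MISS, evict 40. Cache (old->new): [37 80 93]
  9. access 37: HIT. Cache (old->new): [37 80 93]
  10. access 93: HIT. Cache (old->new): [37 80 93]
  11. access 80: HIT. Cache (old->new): [37 80 93]
  12. access 93: HIT. Cache (old->new): [37 80 93]
  13. access 80: HIT. Cache (old->new): [37 80 93]
  14. access 80: HIT. Cache (old->new): [37 80 93]
  15. access 80: HIT. Cache (old->new): [37 80 93]
  16. access 80: HIT. Cache (old->new): [37 80 93]
  17. access 40: MISS, evict 37. Cache (old->new): [80 93 40]
  18. access 47: MISS, evict 80. Cache (old->new): [93 40 47]
  19. access 80: MISS, evict 93. Cache (old->new): [40 47 80]
  20. access 47: HIT. Cache (old->new): [40 47 80]
  21. access 80: HIT. Cache (old->new): [40 47 80]
  22. access 37: MISS, evict 40. Cache (old->new): [47 80 37]
  23. access 93: MISS, evict 47. Cache (old->new): [80 37 93]
  24. access 37: HIT. Cache (old->new): [80 37 93]
  25. access 93: HIT. Cache (old->new): [80 37 93]
  26. access 80: HIT. Cache (old->new): [80 37 93]
  27. access 93: HIT. Cache (old->new): [80 37 93]
  28. access 47: MISS, evict 80. Cache (old->new): [37 93 47]
  29. access 47: HIT. Cache (old->new): [37 93 47]
  30. access 93: HIT. Cache (old->new): [37 93 47]
  31. access 40: MISS, evict 37. Cache (old->new): [93 47 40]
  32. access 93: HIT. Cache (old->new): [93 47 40]
  33. access 47: HIT. Cache (old->new): [93 47 40]
  34. access 47: HIT. Cache (old->new): [93 47 40]
  35. access 93: HIT. Cache (old->new): [93 47 40]
  36. access 93: HIT. Cache (old->new): [93 47 40]
  37. access 37: MISS, evict 93. Cache (old->new): [47 40 37]
Total: 24 hits, 13 misses, 10 evictions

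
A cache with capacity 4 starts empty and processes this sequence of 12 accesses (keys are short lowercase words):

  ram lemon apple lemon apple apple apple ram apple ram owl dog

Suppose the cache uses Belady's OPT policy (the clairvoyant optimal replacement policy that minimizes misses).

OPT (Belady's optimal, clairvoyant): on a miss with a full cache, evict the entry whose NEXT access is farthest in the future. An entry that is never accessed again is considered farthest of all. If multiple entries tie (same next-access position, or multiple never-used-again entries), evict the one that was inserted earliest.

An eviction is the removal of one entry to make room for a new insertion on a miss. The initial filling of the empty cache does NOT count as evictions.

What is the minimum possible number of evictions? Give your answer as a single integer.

OPT (Belady) simulation (capacity=4):
  1. access ram: MISS. Cache: [ram]
  2. access lemon: MISS. Cache: [ram lemon]
  3. access apple: MISS. Cache: [ram lemon apple]
  4. access lemon: HIT. Next use of lemon: never. Cache: [ram lemon apple]
  5. access apple: HIT. Next use of apple: step 6. Cache: [ram lemon apple]
  6. access apple: HIT. Next use of apple: step 7. Cache: [ram lemon apple]
  7. access apple: HIT. Next use of apple: step 9. Cache: [ram lemon apple]
  8. access ram: HIT. Next use of ram: step 10. Cache: [ram lemon apple]
  9. access apple: HIT. Next use of apple: never. Cache: [ram lemon apple]
  10. access ram: HIT. Next use of ram: never. Cache: [ram lemon apple]
  11. access owl: MISS. Cache: [ram lemon apple owl]
  12. access dog: MISS, evict ram (next use: never). Cache: [lemon apple owl dog]
Total: 7 hits, 5 misses, 1 evictions

Answer: 1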